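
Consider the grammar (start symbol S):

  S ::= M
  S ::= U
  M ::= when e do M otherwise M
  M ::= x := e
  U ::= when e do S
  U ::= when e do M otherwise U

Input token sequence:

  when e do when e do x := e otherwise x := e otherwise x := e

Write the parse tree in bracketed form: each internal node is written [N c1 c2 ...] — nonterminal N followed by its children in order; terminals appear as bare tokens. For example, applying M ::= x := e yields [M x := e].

S
M
when e do M otherwise M
when e do when e do M otherwise M otherwise M
when e do when e do x := e otherwise M otherwise M
when e do when e do x := e otherwise x := e otherwise M
when e do when e do x := e otherwise x := e otherwise x := e

[S [M when e do [M when e do [M x := e] otherwise [M x := e]] otherwise [M x := e]]]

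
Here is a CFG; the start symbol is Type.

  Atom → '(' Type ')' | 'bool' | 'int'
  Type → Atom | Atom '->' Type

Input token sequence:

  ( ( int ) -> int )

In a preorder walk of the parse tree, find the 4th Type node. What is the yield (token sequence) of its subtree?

int

[Type [Atom ( [Type [Atom ( [Type [Atom int]] )] -> [Type [Atom int]]] )]]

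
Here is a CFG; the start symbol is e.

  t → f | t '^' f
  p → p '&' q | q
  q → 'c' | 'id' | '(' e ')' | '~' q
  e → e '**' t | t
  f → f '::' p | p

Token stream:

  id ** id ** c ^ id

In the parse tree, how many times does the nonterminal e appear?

3

[e [e [e [t [f [p [q id]]]]] ** [t [f [p [q id]]]]] ** [t [t [f [p [q c]]]] ^ [f [p [q id]]]]]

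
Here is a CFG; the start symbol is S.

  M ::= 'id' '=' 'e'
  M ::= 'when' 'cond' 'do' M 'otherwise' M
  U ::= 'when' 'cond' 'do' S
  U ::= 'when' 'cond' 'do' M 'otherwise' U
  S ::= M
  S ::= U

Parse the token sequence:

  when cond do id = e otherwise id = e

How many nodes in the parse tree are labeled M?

[S [M when cond do [M id = e] otherwise [M id = e]]]

3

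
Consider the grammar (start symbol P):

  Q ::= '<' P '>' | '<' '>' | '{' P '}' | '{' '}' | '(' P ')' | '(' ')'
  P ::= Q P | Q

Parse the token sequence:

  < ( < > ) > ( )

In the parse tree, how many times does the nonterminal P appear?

[P [Q < [P [Q ( [P [Q < >]] )]] >] [P [Q ( )]]]

4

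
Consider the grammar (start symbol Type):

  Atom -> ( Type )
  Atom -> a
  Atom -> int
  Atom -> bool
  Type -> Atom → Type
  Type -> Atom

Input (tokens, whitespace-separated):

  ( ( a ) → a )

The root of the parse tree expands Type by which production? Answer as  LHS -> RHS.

[Type [Atom ( [Type [Atom ( [Type [Atom a]] )] → [Type [Atom a]]] )]]

Type -> Atom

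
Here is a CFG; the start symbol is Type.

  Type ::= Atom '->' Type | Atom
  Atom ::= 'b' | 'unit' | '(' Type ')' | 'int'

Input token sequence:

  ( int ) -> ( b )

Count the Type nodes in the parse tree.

[Type [Atom ( [Type [Atom int]] )] -> [Type [Atom ( [Type [Atom b]] )]]]

4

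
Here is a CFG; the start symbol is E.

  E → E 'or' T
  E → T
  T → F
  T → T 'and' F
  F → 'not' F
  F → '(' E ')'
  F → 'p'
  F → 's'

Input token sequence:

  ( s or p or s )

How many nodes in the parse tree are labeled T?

[E [T [F ( [E [E [E [T [F s]]] or [T [F p]]] or [T [F s]]] )]]]

4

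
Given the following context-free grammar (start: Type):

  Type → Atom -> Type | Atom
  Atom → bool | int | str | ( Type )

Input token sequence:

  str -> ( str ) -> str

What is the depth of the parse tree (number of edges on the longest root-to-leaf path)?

5

[Type [Atom str] -> [Type [Atom ( [Type [Atom str]] )] -> [Type [Atom str]]]]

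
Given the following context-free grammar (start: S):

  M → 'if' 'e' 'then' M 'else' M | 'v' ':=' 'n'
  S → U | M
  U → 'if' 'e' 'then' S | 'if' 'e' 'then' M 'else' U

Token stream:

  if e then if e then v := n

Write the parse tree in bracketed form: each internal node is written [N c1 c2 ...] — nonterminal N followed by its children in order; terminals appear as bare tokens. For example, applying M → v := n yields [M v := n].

[S [U if e then [S [U if e then [S [M v := n]]]]]]

S
U
if e then S
if e then U
if e then if e then S
if e then if e then M
if e then if e then v := n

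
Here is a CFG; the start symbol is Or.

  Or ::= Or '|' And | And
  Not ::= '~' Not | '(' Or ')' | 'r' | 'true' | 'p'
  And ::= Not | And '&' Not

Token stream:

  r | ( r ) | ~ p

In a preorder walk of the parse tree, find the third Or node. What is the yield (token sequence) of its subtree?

r

[Or [Or [Or [And [Not r]]] | [And [Not ( [Or [And [Not r]]] )]]] | [And [Not ~ [Not p]]]]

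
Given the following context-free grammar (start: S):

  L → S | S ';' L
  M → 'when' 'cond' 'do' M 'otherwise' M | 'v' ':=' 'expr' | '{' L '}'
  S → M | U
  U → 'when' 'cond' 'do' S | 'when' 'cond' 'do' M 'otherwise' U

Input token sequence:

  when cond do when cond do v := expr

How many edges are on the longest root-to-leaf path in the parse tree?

6

[S [U when cond do [S [U when cond do [S [M v := expr]]]]]]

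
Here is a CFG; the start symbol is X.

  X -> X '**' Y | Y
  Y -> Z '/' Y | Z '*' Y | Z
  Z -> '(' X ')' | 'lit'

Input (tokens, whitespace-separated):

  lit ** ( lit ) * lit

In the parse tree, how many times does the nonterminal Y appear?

[X [X [Y [Z lit]]] ** [Y [Z ( [X [Y [Z lit]]] )] * [Y [Z lit]]]]

4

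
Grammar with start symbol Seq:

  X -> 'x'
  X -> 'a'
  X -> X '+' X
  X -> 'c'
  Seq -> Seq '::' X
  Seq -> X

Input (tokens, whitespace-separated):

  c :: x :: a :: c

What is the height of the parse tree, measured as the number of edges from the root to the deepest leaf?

[Seq [Seq [Seq [Seq [X c]] :: [X x]] :: [X a]] :: [X c]]

5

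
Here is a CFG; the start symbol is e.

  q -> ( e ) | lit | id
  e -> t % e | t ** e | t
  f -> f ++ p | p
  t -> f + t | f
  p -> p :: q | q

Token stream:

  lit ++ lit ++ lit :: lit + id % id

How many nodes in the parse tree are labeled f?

[e [t [f [f [f [p [q lit]]] ++ [p [q lit]]] ++ [p [p [q lit]] :: [q lit]]] + [t [f [p [q id]]]]] % [e [t [f [p [q id]]]]]]

5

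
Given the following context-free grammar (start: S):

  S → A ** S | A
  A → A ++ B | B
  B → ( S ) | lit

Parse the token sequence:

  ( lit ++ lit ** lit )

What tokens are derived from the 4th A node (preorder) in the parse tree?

lit

[S [A [B ( [S [A [A [B lit]] ++ [B lit]] ** [S [A [B lit]]]] )]]]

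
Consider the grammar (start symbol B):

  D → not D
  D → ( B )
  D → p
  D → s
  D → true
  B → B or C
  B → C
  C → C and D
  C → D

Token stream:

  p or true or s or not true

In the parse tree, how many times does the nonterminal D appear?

5

[B [B [B [B [C [D p]]] or [C [D true]]] or [C [D s]]] or [C [D not [D true]]]]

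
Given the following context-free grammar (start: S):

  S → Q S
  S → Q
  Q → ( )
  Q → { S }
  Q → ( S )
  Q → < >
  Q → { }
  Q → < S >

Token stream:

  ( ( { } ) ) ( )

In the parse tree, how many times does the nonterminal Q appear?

[S [Q ( [S [Q ( [S [Q { }]] )]] )] [S [Q ( )]]]

4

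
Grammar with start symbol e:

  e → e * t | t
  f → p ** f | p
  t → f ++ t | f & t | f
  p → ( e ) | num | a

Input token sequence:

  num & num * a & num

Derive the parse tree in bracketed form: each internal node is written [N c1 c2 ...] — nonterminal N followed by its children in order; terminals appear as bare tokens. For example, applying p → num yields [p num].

[e [e [t [f [p num]] & [t [f [p num]]]]] * [t [f [p a]] & [t [f [p num]]]]]

e
e * t
t * t
f & t * t
p & t * t
num & t * t
num & f * t
num & p * t
num & num * t
num & num * f & t
num & num * p & t
num & num * a & t
num & num * a & f
num & num * a & p
num & num * a & num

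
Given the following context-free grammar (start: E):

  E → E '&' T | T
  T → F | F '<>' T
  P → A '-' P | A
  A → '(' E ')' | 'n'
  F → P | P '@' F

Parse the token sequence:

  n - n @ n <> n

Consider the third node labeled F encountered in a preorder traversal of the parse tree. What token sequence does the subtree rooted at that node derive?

n

[E [T [F [P [A n] - [P [A n]]] @ [F [P [A n]]]] <> [T [F [P [A n]]]]]]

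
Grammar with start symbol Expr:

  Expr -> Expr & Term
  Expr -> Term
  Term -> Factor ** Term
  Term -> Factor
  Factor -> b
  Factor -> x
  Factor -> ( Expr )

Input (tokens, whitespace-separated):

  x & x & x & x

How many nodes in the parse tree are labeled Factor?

4

[Expr [Expr [Expr [Expr [Term [Factor x]]] & [Term [Factor x]]] & [Term [Factor x]]] & [Term [Factor x]]]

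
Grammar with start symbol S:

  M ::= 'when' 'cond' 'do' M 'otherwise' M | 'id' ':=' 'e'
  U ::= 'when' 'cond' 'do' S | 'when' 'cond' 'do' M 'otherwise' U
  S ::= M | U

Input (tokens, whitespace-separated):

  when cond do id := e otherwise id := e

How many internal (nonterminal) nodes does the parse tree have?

[S [M when cond do [M id := e] otherwise [M id := e]]]

4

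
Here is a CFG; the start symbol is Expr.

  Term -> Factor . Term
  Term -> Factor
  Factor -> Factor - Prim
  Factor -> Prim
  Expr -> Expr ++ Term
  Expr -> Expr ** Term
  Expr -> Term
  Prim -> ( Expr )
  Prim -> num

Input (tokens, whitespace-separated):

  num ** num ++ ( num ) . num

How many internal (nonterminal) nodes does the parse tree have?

19

[Expr [Expr [Expr [Term [Factor [Prim num]]]] ** [Term [Factor [Prim num]]]] ++ [Term [Factor [Prim ( [Expr [Term [Factor [Prim num]]]] )]] . [Term [Factor [Prim num]]]]]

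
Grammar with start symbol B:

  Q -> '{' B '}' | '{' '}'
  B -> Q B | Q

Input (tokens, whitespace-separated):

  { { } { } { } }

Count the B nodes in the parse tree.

[B [Q { [B [Q { }] [B [Q { }] [B [Q { }]]]] }]]

4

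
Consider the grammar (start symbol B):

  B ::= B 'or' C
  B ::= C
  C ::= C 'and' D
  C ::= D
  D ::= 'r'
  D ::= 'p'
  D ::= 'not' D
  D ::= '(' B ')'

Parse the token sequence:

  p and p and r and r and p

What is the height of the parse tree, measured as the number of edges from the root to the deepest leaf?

[B [C [C [C [C [C [D p]] and [D p]] and [D r]] and [D r]] and [D p]]]

7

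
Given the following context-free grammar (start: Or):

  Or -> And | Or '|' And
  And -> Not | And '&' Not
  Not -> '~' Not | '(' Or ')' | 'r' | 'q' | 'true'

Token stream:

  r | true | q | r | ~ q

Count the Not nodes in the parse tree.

[Or [Or [Or [Or [Or [And [Not r]]] | [And [Not true]]] | [And [Not q]]] | [And [Not r]]] | [And [Not ~ [Not q]]]]

6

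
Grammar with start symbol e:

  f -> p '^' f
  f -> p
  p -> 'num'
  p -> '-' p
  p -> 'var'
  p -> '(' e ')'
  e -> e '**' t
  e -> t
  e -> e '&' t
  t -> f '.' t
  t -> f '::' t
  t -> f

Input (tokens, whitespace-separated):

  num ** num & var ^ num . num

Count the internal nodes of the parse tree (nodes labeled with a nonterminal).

[e [e [e [t [f [p num]]]] ** [t [f [p num]]]] & [t [f [p var] ^ [f [p num]]] . [t [f [p num]]]]]

17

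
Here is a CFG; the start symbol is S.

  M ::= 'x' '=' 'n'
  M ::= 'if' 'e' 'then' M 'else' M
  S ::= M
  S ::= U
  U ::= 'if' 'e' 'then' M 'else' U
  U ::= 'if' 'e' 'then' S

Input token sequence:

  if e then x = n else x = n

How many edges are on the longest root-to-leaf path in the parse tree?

[S [M if e then [M x = n] else [M x = n]]]

3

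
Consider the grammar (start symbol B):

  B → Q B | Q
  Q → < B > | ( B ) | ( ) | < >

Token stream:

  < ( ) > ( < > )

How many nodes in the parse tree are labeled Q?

4

[B [Q < [B [Q ( )]] >] [B [Q ( [B [Q < >]] )]]]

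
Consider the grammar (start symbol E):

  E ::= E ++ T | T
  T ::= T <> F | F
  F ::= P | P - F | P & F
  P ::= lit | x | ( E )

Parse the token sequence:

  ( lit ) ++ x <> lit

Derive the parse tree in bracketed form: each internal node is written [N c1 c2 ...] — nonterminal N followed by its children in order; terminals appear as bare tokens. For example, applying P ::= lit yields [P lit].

E
E ++ T
T ++ T
F ++ T
P ++ T
( E ) ++ T
( T ) ++ T
( F ) ++ T
( P ) ++ T
( lit ) ++ T
( lit ) ++ T <> F
( lit ) ++ F <> F
( lit ) ++ P <> F
( lit ) ++ x <> F
( lit ) ++ x <> P
( lit ) ++ x <> lit

[E [E [T [F [P ( [E [T [F [P lit]]]] )]]]] ++ [T [T [F [P x]]] <> [F [P lit]]]]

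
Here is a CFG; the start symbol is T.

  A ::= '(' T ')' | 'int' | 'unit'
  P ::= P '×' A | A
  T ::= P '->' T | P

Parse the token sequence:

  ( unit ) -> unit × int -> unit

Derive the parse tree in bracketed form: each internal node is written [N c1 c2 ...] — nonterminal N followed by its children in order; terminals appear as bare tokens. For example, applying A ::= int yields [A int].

[T [P [A ( [T [P [A unit]]] )]] -> [T [P [P [A unit]] × [A int]] -> [T [P [A unit]]]]]

T
P -> T
A -> T
( T ) -> T
( P ) -> T
( A ) -> T
( unit ) -> T
( unit ) -> P -> T
( unit ) -> P × A -> T
( unit ) -> A × A -> T
( unit ) -> unit × A -> T
( unit ) -> unit × int -> T
( unit ) -> unit × int -> P
( unit ) -> unit × int -> A
( unit ) -> unit × int -> unit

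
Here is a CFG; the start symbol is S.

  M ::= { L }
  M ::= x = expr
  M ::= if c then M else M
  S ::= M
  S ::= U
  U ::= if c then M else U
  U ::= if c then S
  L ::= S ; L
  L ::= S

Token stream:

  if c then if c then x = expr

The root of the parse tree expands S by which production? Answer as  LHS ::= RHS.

S ::= U

[S [U if c then [S [U if c then [S [M x = expr]]]]]]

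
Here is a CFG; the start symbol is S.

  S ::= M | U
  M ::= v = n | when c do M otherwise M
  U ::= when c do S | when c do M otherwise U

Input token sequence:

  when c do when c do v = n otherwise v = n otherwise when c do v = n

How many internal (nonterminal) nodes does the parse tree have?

8

[S [U when c do [M when c do [M v = n] otherwise [M v = n]] otherwise [U when c do [S [M v = n]]]]]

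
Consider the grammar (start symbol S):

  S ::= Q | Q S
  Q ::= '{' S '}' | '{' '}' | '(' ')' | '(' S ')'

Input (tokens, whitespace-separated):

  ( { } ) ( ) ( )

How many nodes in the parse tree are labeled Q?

4

[S [Q ( [S [Q { }]] )] [S [Q ( )] [S [Q ( )]]]]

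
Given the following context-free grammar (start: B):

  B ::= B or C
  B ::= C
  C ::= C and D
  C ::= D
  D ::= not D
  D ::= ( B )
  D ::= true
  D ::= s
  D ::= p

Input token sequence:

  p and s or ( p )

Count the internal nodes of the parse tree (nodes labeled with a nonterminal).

[B [B [C [C [D p]] and [D s]]] or [C [D ( [B [C [D p]]] )]]]

11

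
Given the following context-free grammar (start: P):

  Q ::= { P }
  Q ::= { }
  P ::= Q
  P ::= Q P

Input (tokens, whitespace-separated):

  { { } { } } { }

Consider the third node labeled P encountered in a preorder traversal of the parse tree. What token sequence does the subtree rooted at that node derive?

{ }

[P [Q { [P [Q { }] [P [Q { }]]] }] [P [Q { }]]]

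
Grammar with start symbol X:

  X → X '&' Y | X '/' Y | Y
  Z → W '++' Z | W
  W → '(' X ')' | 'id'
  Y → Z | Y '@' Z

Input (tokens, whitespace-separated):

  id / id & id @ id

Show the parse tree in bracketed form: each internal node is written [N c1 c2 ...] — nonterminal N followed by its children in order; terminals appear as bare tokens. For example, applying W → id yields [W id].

X
X & Y
X / Y & Y
Y / Y & Y
Z / Y & Y
W / Y & Y
id / Y & Y
id / Z & Y
id / W & Y
id / id & Y
id / id & Y @ Z
id / id & Z @ Z
id / id & W @ Z
id / id & id @ Z
id / id & id @ W
id / id & id @ id

[X [X [X [Y [Z [W id]]]] / [Y [Z [W id]]]] & [Y [Y [Z [W id]]] @ [Z [W id]]]]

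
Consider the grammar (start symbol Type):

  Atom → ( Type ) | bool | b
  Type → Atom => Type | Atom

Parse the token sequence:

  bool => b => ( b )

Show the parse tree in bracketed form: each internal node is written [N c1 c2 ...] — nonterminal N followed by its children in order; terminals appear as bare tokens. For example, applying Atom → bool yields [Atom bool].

[Type [Atom bool] => [Type [Atom b] => [Type [Atom ( [Type [Atom b]] )]]]]

Type
Atom => Type
bool => Type
bool => Atom => Type
bool => b => Type
bool => b => Atom
bool => b => ( Type )
bool => b => ( Atom )
bool => b => ( b )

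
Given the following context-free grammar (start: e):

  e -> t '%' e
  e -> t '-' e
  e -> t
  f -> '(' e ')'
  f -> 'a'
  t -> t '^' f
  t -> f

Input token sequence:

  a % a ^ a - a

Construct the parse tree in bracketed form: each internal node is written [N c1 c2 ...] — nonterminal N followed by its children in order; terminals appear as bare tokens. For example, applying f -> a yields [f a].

e
t % e
f % e
a % e
a % t - e
a % t ^ f - e
a % f ^ f - e
a % a ^ f - e
a % a ^ a - e
a % a ^ a - t
a % a ^ a - f
a % a ^ a - a

[e [t [f a]] % [e [t [t [f a]] ^ [f a]] - [e [t [f a]]]]]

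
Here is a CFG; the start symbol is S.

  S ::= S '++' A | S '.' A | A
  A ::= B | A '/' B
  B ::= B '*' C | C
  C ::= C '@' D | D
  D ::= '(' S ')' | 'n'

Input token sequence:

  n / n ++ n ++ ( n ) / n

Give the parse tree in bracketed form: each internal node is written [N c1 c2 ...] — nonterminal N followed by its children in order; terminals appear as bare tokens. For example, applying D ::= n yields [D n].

[S [S [S [A [A [B [C [D n]]]] / [B [C [D n]]]]] ++ [A [B [C [D n]]]]] ++ [A [A [B [C [D ( [S [A [B [C [D n]]]]] )]]]] / [B [C [D n]]]]]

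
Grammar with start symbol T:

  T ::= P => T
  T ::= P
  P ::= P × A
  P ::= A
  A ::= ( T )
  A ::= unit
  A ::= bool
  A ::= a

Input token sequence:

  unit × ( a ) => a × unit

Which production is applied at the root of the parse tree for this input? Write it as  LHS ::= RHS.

T ::= P => T

[T [P [P [A unit]] × [A ( [T [P [A a]]] )]] => [T [P [P [A a]] × [A unit]]]]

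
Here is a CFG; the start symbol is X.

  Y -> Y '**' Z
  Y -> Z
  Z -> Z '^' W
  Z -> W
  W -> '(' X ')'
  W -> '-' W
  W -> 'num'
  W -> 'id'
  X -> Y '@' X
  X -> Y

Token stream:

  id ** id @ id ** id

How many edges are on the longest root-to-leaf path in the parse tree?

6

[X [Y [Y [Z [W id]]] ** [Z [W id]]] @ [X [Y [Y [Z [W id]]] ** [Z [W id]]]]]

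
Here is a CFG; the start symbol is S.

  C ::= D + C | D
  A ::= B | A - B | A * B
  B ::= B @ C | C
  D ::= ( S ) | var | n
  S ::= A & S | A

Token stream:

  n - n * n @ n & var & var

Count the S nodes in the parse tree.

3

[S [A [A [A [B [C [D n]]]] - [B [C [D n]]]] * [B [B [C [D n]]] @ [C [D n]]]] & [S [A [B [C [D var]]]] & [S [A [B [C [D var]]]]]]]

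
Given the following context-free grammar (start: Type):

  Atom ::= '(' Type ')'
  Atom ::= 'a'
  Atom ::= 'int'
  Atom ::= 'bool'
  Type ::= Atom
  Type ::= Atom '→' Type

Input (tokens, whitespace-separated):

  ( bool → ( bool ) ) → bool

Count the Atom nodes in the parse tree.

[Type [Atom ( [Type [Atom bool] → [Type [Atom ( [Type [Atom bool]] )]]] )] → [Type [Atom bool]]]

5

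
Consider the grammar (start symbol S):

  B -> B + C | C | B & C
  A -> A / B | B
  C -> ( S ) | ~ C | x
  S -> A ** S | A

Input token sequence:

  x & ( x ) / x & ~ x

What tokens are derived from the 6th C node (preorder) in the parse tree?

x

[S [A [A [B [B [C x]] & [C ( [S [A [B [C x]]]] )]]] / [B [B [C x]] & [C ~ [C x]]]]]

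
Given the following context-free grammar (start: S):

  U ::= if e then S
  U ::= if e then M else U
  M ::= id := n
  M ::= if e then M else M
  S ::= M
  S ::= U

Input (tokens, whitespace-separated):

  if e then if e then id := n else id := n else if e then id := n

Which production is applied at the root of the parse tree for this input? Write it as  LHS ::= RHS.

[S [U if e then [M if e then [M id := n] else [M id := n]] else [U if e then [S [M id := n]]]]]

S ::= U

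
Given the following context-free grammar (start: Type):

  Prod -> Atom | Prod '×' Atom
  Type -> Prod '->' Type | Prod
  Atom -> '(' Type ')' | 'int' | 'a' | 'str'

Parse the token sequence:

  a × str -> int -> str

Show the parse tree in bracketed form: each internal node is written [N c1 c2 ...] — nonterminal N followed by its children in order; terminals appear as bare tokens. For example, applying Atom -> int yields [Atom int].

Type
Prod -> Type
Prod × Atom -> Type
Atom × Atom -> Type
a × Atom -> Type
a × str -> Type
a × str -> Prod -> Type
a × str -> Atom -> Type
a × str -> int -> Type
a × str -> int -> Prod
a × str -> int -> Atom
a × str -> int -> str

[Type [Prod [Prod [Atom a]] × [Atom str]] -> [Type [Prod [Atom int]] -> [Type [Prod [Atom str]]]]]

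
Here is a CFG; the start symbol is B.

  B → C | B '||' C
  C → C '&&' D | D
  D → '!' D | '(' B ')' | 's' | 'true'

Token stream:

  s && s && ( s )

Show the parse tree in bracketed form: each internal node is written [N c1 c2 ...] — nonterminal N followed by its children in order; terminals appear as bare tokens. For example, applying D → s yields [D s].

[B [C [C [C [D s]] && [D s]] && [D ( [B [C [D s]]] )]]]

B
C
C && D
C && D && D
D && D && D
s && D && D
s && s && D
s && s && ( B )
s && s && ( C )
s && s && ( D )
s && s && ( s )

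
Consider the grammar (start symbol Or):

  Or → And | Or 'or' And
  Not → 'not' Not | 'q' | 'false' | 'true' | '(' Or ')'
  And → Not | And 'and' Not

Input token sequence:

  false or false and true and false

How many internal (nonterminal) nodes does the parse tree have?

10

[Or [Or [And [Not false]]] or [And [And [And [Not false]] and [Not true]] and [Not false]]]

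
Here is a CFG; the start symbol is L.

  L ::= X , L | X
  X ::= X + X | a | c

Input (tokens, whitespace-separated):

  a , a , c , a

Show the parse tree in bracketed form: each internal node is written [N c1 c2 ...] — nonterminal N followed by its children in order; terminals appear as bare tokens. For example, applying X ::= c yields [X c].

L
X , L
a , L
a , X , L
a , a , L
a , a , X , L
a , a , c , L
a , a , c , X
a , a , c , a

[L [X a] , [L [X a] , [L [X c] , [L [X a]]]]]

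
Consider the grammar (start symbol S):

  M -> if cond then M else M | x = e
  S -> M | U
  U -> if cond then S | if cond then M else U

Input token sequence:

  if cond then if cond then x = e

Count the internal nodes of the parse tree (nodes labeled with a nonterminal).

[S [U if cond then [S [U if cond then [S [M x = e]]]]]]

6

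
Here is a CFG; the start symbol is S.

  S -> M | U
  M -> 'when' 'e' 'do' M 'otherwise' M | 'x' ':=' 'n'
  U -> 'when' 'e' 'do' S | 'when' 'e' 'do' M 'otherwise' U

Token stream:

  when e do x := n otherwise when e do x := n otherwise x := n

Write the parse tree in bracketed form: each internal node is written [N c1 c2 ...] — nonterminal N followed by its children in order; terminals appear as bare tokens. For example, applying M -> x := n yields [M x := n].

[S [M when e do [M x := n] otherwise [M when e do [M x := n] otherwise [M x := n]]]]

S
M
when e do M otherwise M
when e do x := n otherwise M
when e do x := n otherwise when e do M otherwise M
when e do x := n otherwise when e do x := n otherwise M
when e do x := n otherwise when e do x := n otherwise x := n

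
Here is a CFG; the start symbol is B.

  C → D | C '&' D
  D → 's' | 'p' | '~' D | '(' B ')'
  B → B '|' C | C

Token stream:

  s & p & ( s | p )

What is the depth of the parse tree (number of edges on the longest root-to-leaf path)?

[B [C [C [C [D s]] & [D p]] & [D ( [B [B [C [D s]]] | [C [D p]]] )]]]

7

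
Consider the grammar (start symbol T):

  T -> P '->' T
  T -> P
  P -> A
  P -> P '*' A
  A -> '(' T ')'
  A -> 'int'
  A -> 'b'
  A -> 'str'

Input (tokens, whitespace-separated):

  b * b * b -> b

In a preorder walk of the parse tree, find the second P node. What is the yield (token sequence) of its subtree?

b * b

[T [P [P [P [A b]] * [A b]] * [A b]] -> [T [P [A b]]]]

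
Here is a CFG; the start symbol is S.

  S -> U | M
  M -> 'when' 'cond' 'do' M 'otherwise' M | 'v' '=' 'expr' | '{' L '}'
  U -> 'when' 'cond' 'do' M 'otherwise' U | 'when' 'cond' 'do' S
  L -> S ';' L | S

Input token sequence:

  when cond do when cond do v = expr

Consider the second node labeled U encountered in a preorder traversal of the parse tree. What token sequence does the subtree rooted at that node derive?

[S [U when cond do [S [U when cond do [S [M v = expr]]]]]]

when cond do v = expr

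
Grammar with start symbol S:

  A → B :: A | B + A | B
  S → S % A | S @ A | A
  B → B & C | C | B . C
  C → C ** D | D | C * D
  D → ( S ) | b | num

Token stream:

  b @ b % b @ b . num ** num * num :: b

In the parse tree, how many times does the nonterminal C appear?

8

[S [S [S [S [A [B [C [D b]]]]] @ [A [B [C [D b]]]]] % [A [B [C [D b]]]]] @ [A [B [B [C [D b]]] . [C [C [C [D num]] ** [D num]] * [D num]]] :: [A [B [C [D b]]]]]]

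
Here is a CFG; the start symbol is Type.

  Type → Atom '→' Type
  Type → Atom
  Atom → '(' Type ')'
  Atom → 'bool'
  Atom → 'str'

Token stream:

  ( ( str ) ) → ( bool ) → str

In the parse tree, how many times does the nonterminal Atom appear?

[Type [Atom ( [Type [Atom ( [Type [Atom str]] )]] )] → [Type [Atom ( [Type [Atom bool]] )] → [Type [Atom str]]]]

6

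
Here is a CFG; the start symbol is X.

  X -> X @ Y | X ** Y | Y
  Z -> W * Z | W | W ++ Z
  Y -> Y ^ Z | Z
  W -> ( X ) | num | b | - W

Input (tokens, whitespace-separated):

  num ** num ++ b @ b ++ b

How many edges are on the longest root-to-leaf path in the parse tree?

[X [X [X [Y [Z [W num]]]] ** [Y [Z [W num] ++ [Z [W b]]]]] @ [Y [Z [W b] ++ [Z [W b]]]]]

6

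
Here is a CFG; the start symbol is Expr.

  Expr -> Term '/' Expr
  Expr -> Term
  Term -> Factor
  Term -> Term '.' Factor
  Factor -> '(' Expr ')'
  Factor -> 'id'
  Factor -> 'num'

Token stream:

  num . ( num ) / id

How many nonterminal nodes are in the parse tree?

[Expr [Term [Term [Factor num]] . [Factor ( [Expr [Term [Factor num]]] )]] / [Expr [Term [Factor id]]]]

11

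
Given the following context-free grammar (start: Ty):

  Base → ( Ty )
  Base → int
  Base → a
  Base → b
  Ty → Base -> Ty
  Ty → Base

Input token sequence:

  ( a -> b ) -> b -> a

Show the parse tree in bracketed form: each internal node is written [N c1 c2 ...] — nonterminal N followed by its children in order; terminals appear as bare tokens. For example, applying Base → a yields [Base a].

[Ty [Base ( [Ty [Base a] -> [Ty [Base b]]] )] -> [Ty [Base b] -> [Ty [Base a]]]]

Ty
Base -> Ty
( Ty ) -> Ty
( Base -> Ty ) -> Ty
( a -> Ty ) -> Ty
( a -> Base ) -> Ty
( a -> b ) -> Ty
( a -> b ) -> Base -> Ty
( a -> b ) -> b -> Ty
( a -> b ) -> b -> Base
( a -> b ) -> b -> a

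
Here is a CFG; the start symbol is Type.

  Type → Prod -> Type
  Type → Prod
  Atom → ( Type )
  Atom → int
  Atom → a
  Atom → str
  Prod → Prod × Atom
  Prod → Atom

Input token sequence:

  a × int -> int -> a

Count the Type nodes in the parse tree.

[Type [Prod [Prod [Atom a]] × [Atom int]] -> [Type [Prod [Atom int]] -> [Type [Prod [Atom a]]]]]

3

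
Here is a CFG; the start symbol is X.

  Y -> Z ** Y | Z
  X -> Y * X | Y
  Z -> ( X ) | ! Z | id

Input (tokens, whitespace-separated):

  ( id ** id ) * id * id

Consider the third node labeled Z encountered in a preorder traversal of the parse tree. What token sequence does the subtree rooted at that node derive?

[X [Y [Z ( [X [Y [Z id] ** [Y [Z id]]]] )]] * [X [Y [Z id]] * [X [Y [Z id]]]]]

id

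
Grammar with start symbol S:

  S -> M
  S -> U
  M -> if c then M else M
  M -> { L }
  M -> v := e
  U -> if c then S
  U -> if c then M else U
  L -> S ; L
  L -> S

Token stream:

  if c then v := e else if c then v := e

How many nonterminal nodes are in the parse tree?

6

[S [U if c then [M v := e] else [U if c then [S [M v := e]]]]]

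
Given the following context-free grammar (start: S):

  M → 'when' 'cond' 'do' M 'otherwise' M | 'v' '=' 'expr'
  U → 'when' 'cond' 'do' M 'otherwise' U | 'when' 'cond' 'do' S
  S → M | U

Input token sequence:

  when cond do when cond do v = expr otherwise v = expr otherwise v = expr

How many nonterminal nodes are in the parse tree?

[S [M when cond do [M when cond do [M v = expr] otherwise [M v = expr]] otherwise [M v = expr]]]

6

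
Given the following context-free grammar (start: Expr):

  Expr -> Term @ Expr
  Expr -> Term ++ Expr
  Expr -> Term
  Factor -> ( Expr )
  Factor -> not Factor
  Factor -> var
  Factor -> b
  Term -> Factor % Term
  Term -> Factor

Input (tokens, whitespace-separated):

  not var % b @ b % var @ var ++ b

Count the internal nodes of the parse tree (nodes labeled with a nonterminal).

17

[Expr [Term [Factor not [Factor var]] % [Term [Factor b]]] @ [Expr [Term [Factor b] % [Term [Factor var]]] @ [Expr [Term [Factor var]] ++ [Expr [Term [Factor b]]]]]]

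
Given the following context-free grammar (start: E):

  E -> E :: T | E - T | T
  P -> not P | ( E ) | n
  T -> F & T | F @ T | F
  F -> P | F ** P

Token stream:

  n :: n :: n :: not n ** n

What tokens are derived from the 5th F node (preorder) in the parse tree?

[E [E [E [E [T [F [P n]]]] :: [T [F [P n]]]] :: [T [F [P n]]]] :: [T [F [F [P not [P n]]] ** [P n]]]]

not n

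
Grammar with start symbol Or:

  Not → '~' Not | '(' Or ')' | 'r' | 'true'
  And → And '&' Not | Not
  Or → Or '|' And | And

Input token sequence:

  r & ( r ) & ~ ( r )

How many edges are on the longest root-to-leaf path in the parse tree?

[Or [And [And [And [Not r]] & [Not ( [Or [And [Not r]]] )]] & [Not ~ [Not ( [Or [And [Not r]]] )]]]]

7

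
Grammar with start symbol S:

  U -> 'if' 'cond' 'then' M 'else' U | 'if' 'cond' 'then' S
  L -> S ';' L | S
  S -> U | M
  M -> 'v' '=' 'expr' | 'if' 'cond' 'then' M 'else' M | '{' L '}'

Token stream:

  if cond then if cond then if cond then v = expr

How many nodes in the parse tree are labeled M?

[S [U if cond then [S [U if cond then [S [U if cond then [S [M v = expr]]]]]]]]

1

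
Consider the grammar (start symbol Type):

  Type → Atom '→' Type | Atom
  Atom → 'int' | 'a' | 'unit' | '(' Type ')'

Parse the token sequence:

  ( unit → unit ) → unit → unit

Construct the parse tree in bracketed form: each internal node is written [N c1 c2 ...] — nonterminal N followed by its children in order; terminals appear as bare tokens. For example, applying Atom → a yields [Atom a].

Type
Atom → Type
( Type ) → Type
( Atom → Type ) → Type
( unit → Type ) → Type
( unit → Atom ) → Type
( unit → unit ) → Type
( unit → unit ) → Atom → Type
( unit → unit ) → unit → Type
( unit → unit ) → unit → Atom
( unit → unit ) → unit → unit

[Type [Atom ( [Type [Atom unit] → [Type [Atom unit]]] )] → [Type [Atom unit] → [Type [Atom unit]]]]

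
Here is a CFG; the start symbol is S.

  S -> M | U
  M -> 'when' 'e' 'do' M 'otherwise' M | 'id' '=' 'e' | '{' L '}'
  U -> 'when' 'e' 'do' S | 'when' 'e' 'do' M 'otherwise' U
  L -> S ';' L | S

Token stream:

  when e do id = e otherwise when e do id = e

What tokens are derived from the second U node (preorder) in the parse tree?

[S [U when e do [M id = e] otherwise [U when e do [S [M id = e]]]]]

when e do id = e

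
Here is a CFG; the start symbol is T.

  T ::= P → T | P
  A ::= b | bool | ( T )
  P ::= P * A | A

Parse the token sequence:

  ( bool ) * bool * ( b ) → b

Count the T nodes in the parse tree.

4

[T [P [P [P [A ( [T [P [A bool]]] )]] * [A bool]] * [A ( [T [P [A b]]] )]] → [T [P [A b]]]]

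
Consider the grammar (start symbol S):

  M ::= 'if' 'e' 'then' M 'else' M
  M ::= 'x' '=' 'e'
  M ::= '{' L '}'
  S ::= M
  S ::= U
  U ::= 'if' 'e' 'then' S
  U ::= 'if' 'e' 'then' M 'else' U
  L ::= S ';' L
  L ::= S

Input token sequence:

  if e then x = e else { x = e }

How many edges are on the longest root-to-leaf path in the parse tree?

[S [M if e then [M x = e] else [M { [L [S [M x = e]]] }]]]

6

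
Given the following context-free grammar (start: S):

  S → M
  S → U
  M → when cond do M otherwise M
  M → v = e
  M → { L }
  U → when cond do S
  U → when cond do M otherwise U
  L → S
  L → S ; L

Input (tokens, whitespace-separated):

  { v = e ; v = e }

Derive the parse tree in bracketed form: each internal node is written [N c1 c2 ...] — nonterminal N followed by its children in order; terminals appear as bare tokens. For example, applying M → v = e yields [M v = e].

S
M
{ L }
{ S ; L }
{ M ; L }
{ v = e ; L }
{ v = e ; S }
{ v = e ; M }
{ v = e ; v = e }

[S [M { [L [S [M v = e]] ; [L [S [M v = e]]]] }]]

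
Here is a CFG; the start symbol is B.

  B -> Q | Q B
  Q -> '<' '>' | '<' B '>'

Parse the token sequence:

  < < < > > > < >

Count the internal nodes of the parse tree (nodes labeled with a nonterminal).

[B [Q < [B [Q < [B [Q < >]] >]] >] [B [Q < >]]]

8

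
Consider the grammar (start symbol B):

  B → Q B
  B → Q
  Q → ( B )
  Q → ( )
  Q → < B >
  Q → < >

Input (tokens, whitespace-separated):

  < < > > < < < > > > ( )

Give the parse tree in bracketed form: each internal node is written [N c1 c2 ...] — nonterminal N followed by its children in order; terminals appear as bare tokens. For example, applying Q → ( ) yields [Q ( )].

[B [Q < [B [Q < >]] >] [B [Q < [B [Q < [B [Q < >]] >]] >] [B [Q ( )]]]]

B
Q B
< B > B
< Q > B
< < > > B
< < > > Q B
< < > > < B > B
< < > > < Q > B
< < > > < < B > > B
< < > > < < Q > > B
< < > > < < < > > > B
< < > > < < < > > > Q
< < > > < < < > > > ( )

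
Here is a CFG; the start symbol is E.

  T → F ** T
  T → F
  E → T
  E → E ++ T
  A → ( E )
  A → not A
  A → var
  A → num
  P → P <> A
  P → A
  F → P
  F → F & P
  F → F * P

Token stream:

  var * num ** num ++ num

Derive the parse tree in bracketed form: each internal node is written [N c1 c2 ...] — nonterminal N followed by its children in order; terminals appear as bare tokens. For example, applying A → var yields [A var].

[E [E [T [F [F [P [A var]]] * [P [A num]]] ** [T [F [P [A num]]]]]] ++ [T [F [P [A num]]]]]

E
E ++ T
T ++ T
F ** T ++ T
F * P ** T ++ T
P * P ** T ++ T
A * P ** T ++ T
var * P ** T ++ T
var * A ** T ++ T
var * num ** T ++ T
var * num ** F ++ T
var * num ** P ++ T
var * num ** A ++ T
var * num ** num ++ T
var * num ** num ++ F
var * num ** num ++ P
var * num ** num ++ A
var * num ** num ++ num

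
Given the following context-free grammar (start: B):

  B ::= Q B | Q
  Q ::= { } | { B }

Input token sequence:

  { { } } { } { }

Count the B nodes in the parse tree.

[B [Q { [B [Q { }]] }] [B [Q { }] [B [Q { }]]]]

4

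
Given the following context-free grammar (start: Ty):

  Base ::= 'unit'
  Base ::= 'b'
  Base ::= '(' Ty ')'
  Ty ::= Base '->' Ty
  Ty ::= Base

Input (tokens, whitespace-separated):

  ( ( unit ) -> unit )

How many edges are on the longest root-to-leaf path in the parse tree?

[Ty [Base ( [Ty [Base ( [Ty [Base unit]] )] -> [Ty [Base unit]]] )]]

6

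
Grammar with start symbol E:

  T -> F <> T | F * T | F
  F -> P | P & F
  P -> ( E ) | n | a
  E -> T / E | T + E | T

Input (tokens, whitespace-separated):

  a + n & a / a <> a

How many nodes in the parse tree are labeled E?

3

[E [T [F [P a]]] + [E [T [F [P n] & [F [P a]]]] / [E [T [F [P a]] <> [T [F [P a]]]]]]]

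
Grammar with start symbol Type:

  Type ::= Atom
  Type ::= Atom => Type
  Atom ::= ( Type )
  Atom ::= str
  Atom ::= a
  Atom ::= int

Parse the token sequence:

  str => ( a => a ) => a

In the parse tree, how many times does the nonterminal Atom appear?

5

[Type [Atom str] => [Type [Atom ( [Type [Atom a] => [Type [Atom a]]] )] => [Type [Atom a]]]]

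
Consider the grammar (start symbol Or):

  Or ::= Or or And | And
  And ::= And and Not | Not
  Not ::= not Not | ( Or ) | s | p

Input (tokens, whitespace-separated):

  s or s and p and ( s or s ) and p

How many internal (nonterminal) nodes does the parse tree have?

[Or [Or [And [Not s]]] or [And [And [And [And [Not s]] and [Not p]] and [Not ( [Or [Or [And [Not s]]] or [And [Not s]]] )]] and [Not p]]]

18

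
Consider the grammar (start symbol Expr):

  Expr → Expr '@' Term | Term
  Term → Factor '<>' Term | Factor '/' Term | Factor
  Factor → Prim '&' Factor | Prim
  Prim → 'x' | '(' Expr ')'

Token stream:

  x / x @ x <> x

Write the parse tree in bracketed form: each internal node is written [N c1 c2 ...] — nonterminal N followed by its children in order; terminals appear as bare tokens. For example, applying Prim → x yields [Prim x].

[Expr [Expr [Term [Factor [Prim x]] / [Term [Factor [Prim x]]]]] @ [Term [Factor [Prim x]] <> [Term [Factor [Prim x]]]]]

Expr
Expr @ Term
Term @ Term
Factor / Term @ Term
Prim / Term @ Term
x / Term @ Term
x / Factor @ Term
x / Prim @ Term
x / x @ Term
x / x @ Factor <> Term
x / x @ Prim <> Term
x / x @ x <> Term
x / x @ x <> Factor
x / x @ x <> Prim
x / x @ x <> x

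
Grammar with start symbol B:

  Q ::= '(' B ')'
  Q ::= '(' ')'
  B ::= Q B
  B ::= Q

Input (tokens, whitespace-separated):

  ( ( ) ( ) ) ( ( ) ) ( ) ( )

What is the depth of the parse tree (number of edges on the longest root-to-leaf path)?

[B [Q ( [B [Q ( )] [B [Q ( )]]] )] [B [Q ( [B [Q ( )]] )] [B [Q ( )] [B [Q ( )]]]]]

5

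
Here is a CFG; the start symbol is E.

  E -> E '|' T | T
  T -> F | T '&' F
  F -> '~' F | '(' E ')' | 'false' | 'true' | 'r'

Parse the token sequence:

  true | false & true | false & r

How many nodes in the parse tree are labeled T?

[E [E [E [T [F true]]] | [T [T [F false]] & [F true]]] | [T [T [F false]] & [F r]]]

5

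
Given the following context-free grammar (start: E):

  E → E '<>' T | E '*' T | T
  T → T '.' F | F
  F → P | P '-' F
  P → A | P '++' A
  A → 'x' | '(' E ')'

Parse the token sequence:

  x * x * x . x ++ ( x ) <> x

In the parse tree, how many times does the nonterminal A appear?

7

[E [E [E [E [T [F [P [A x]]]]] * [T [F [P [A x]]]]] * [T [T [F [P [A x]]]] . [F [P [P [A x]] ++ [A ( [E [T [F [P [A x]]]]] )]]]]] <> [T [F [P [A x]]]]]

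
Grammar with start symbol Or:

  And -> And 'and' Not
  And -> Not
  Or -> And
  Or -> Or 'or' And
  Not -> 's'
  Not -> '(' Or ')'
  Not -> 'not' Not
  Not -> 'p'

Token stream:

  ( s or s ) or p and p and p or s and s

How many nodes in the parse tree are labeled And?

[Or [Or [Or [And [Not ( [Or [Or [And [Not s]]] or [And [Not s]]] )]]] or [And [And [And [Not p]] and [Not p]] and [Not p]]] or [And [And [Not s]] and [Not s]]]

8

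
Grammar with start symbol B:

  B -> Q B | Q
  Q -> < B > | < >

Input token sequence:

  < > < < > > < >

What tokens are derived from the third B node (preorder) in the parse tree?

[B [Q < >] [B [Q < [B [Q < >]] >] [B [Q < >]]]]

< >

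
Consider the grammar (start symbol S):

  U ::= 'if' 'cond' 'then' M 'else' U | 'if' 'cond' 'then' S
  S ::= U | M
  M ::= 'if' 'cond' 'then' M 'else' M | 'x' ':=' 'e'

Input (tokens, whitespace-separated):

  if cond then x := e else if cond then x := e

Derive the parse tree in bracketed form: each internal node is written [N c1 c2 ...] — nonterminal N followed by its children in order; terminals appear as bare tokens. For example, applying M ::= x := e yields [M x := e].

[S [U if cond then [M x := e] else [U if cond then [S [M x := e]]]]]

S
U
if cond then M else U
if cond then x := e else U
if cond then x := e else if cond then S
if cond then x := e else if cond then M
if cond then x := e else if cond then x := e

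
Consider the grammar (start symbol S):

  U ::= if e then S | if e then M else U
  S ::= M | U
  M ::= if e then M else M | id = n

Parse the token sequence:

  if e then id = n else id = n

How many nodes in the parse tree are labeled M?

[S [M if e then [M id = n] else [M id = n]]]

3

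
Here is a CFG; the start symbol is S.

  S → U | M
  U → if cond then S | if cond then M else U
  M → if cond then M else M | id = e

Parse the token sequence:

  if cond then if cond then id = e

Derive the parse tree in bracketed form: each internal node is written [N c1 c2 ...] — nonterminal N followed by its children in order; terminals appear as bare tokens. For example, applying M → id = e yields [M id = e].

[S [U if cond then [S [U if cond then [S [M id = e]]]]]]

S
U
if cond then S
if cond then U
if cond then if cond then S
if cond then if cond then M
if cond then if cond then id = e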